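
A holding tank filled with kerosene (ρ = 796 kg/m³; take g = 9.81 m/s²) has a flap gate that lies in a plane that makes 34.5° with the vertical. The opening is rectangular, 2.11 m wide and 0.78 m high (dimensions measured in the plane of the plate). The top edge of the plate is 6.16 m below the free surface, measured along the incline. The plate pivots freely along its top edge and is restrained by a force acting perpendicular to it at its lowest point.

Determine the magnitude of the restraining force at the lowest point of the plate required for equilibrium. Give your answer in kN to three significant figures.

γ = ρg = 796 × 9.81 / 1000 = 7.80876 kN/m³.
The plate makes 34.5° with the vertical, i.e. θ = 90° − 34.5° = 55.5° to the horizontal. Measuring y along the incline from the free-surface line, vertical depth h = y·sinθ with sinθ = 0.824126.
The centroid lies 0.78/2 = 0.39 m below the top edge, so y_c = 6.16 + 0.39 = 6.55 m and h_c = 6.55 × 0.824126 = 5.39803 m.
A = 2.11 × 0.78 = 1.6458 m².
Resultant F = γ·h_c·A = 7.80876 × 5.39803 × 1.6458 = 69.3736 kN.
I_c = b·h³/12 = 2.11 × 0.78³/12 = 0.0834421 m⁴.
Centre of pressure: y_p = y_c + I_c/(y_c·A) = 6.55 + 0.0834421/(6.55 × 1.6458) = 6.55 + 0.00774046 = 6.55774 m along the plane.
The resultant acts 0.39 + 0.00774046 = 0.39774 m (along the plate) below the hinge at the top edge, so the moment about the hinge is M = F × 0.39774 = 69.3736 × 0.39774 = 27.5927 kN·m.
A normal force at the bottom, 0.78 m from the hinge, must supply this moment: P = 27.5927/0.78 = 35.3753 kN.

P ≈ 35.4 kN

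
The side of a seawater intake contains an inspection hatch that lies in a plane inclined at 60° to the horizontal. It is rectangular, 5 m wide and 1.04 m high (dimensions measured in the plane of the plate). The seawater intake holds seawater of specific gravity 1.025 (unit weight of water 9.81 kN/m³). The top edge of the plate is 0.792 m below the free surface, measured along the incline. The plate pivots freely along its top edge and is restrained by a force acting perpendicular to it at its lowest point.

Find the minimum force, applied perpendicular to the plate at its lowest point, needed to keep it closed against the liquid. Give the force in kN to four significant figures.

γ = 1.025 × 9.81 = 10.05525 kN/m³.
Let θ = 60° be the plate's angle to the horizontal; measure y along the incline from where the plane meets the free surface. Vertical depth h = y·sinθ with sinθ = 0.866025.
The centroid lies 1.04/2 = 0.52 m below the top edge, so y_c = 0.792 + 0.52 = 1.312 m and h_c = 1.312 × 0.866025 = 1.13622 m.
A = 5 × 1.04 = 5.2 m².
Resultant F = γ·h_c·A = 10.05525 × 1.13622 × 5.2 = 59.4099 kN.
I_c = b·h³/12 = 5 × 1.04³/12 = 0.468693 m⁴.
Centre of pressure: y_p = y_c + I_c/(y_c·A) = 1.312 + 0.468693/(1.312 × 5.2) = 1.312 + 0.0686991 = 1.3807 m along the plane.
The resultant acts 0.52 + 0.0686991 = 0.588699 m (along the plate) below the hinge at the top edge, so the moment about the hinge is M = F × 0.588699 = 59.4099 × 0.588699 = 34.9745 kN·m.
A normal force at the bottom, 1.04 m from the hinge, must supply this moment: P = 34.9745/1.04 = 33.6293 kN.

P ≈ 33.63 kN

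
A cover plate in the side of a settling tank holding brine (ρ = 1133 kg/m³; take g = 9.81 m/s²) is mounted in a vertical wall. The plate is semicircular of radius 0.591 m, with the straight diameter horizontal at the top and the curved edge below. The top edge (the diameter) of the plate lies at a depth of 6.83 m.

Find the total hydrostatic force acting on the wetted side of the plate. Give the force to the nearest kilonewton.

γ = ρg = 1133 × 9.81 / 1000 = 11.11473 kN/m³.
The centroid of a semicircle lies 4r/(3π) = 0.250828 m from the diameter, here below the top edge, so the centroid depth is h_c = 6.83 + 0.250828 = 7.08083 m.
A = πr²/2 = π × 0.591²/2 = 0.548649 m².
Resultant F = γ·h_c·A = 11.11473 × 7.08083 × 0.548649 = 43.1795 kN.

F ≈ 43 kN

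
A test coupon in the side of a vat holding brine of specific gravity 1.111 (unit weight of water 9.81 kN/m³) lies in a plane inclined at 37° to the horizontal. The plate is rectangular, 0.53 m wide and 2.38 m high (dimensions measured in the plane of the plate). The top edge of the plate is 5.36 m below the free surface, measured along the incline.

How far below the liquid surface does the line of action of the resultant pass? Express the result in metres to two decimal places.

γ = 1.111 × 9.81 = 10.89891 kN/m³.
Let θ = 37° be the plate's angle to the horizontal; measure y along the incline from where the plane meets the free surface. Vertical depth h = y·sinθ with sinθ = 0.601815.
The centroid lies 2.38/2 = 1.19 m below the top edge, so y_c = 5.36 + 1.19 = 6.55 m and h_c = 6.55 × 0.601815 = 3.94189 m.
A = 0.53 × 2.38 = 1.2614 m².
Resultant F = γ·h_c·A = 10.89891 × 3.94189 × 1.2614 = 54.1927 kN.
I_c = b·h³/12 = 0.53 × 2.38³/12 = 0.595423 m⁴.
Centre of pressure: y_p = y_c + I_c/(y_c·A) = 6.55 + 0.595423/(6.55 × 1.2614) = 6.55 + 0.0720662 = 6.62207 m along the plane.
Vertically, h_p = y_p·sinθ = 6.62207 × 0.601815 = 3.98526 m.

h_p = 3.99 m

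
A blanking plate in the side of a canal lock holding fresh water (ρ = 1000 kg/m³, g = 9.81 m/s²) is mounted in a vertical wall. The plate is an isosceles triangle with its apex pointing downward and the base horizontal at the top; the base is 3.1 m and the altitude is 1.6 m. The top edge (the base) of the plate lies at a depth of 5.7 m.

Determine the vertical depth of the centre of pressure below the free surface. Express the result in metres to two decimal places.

γ = ρg = 1000 × 9.81 = 9810 N/m³ = 9.81 kN/m³.
With the apex down, the centroid sits h/3 = 1.6/3 = 0.533333 m below the base (the top edge), so the centroid depth is h_c = 5.7 + 0.533333 = 6.23333 m.
A = ½ × 3.1 × 1.6 = 2.48 m².
Resultant F = γ·h_c·A = 9.81 × 6.23333 × 2.48 = 151.649 kN.
I_c = b·h³/36 = 3.1 × 1.6³/36 = 0.352711 m⁴.
Centre of pressure: y_p = y_c + I_c/(y_c·A) = 6.23333 + 0.352711/(6.23333 × 2.48) = 6.23333 + 0.0228164 = 6.25615 m along the plane.

h_p = 6.26 m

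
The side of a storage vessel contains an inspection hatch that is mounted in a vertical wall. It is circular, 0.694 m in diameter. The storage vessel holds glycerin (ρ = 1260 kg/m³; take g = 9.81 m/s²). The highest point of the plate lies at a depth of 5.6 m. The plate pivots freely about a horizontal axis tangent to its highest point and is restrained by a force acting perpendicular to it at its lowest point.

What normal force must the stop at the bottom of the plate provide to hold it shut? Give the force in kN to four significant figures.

γ = ρg = 1260 × 9.81 / 1000 = 12.3606 kN/m³.
The centroid is at the centre, 0.347 m below the top of the plate, so the centroid depth is h_c = 5.6 + 0.347 = 5.947 m.
A = π(0.347)² = 0.378276 m².
Resultant F = γ·h_c·A = 12.3606 × 5.947 × 0.378276 = 27.8065 kN.
I_c = πr⁴/4 = π × 0.347⁴/4 = 0.011387 m⁴.
Centre of pressure: y_p = y_c + I_c/(y_c·A) = 5.947 + 0.011387/(5.947 × 0.378276) = 5.947 + 0.00506177 = 5.95206 m along the plane.
The resultant acts 0.347 + 0.00506177 = 0.352062 m (along the plate) below the hinge at the top edge, so the moment about the hinge is M = F × 0.352062 = 27.8065 × 0.352062 = 9.78961 kN·m.
A normal force at the bottom, 0.694 m from the hinge, must supply this moment: P = 9.78961/0.694 = 14.1061 kN.

P ≈ 14.11 kN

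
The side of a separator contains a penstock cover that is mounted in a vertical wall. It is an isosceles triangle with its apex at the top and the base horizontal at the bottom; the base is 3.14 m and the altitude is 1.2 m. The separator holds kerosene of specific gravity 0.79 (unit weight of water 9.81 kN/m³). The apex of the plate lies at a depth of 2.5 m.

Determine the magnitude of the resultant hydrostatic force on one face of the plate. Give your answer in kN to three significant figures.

F ≈ 48.2 kN

γ = 0.79 × 9.81 = 7.7499 kN/m³.
With the apex up, the centroid sits 2h/3 = 2 × 1.2/3 = 0.8 m below the apex, so the centroid depth is h_c = 2.5 + 0.8 = 3.3 m.
A = ½ × 3.14 × 1.2 = 1.884 m².
Resultant F = γ·h_c·A = 7.7499 × 3.3 × 1.884 = 48.1827 kN.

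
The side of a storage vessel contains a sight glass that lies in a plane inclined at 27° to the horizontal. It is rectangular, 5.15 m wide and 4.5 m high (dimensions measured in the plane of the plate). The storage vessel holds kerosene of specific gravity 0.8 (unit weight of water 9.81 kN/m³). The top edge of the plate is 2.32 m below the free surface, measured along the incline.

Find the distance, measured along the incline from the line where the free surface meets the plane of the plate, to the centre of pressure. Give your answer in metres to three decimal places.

y_p = 4.939 m

γ = 0.8 × 9.81 = 7.848 kN/m³.
Let θ = 27° be the plate's angle to the horizontal; measure y along the incline from where the plane meets the free surface. Vertical depth h = y·sinθ with sinθ = 0.453990.
The centroid lies 4.5/2 = 2.25 m below the top edge, so y_c = 2.32 + 2.25 = 4.57 m and h_c = 4.57 × 0.453990 = 2.07473 m.
A = 5.15 × 4.5 = 23.175 m².
Resultant F = γ·h_c·A = 7.848 × 2.07473 × 23.175 = 377.346 kN.
I_c = b·h³/12 = 5.15 × 4.5³/12 = 39.1078 m⁴.
Centre of pressure: y_p = y_c + I_c/(y_c·A) = 4.57 + 39.1078/(4.57 × 23.175) = 4.57 + 0.369256 = 4.93926 m along the plane.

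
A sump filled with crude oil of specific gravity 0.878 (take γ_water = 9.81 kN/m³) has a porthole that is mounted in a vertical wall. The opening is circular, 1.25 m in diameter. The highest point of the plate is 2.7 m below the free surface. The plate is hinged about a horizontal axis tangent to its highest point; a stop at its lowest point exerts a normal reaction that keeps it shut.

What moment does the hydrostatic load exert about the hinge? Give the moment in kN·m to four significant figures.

γ = 0.878 × 9.81 = 8.61318 kN/m³.
The centroid is at the centre, 0.625 m below the top of the plate, so the centroid depth is h_c = 2.7 + 0.625 = 3.325 m.
A = π(0.625)² = 1.22718 m².
Resultant F = γ·h_c·A = 8.61318 × 3.325 × 1.22718 = 35.145 kN.
I_c = πr⁴/4 = π × 0.625⁴/4 = 0.119842 m⁴.
Centre of pressure: y_p = y_c + I_c/(y_c·A) = 3.325 + 0.119842/(3.325 × 1.22718) = 3.325 + 0.0293704 = 3.35437 m along the plane.
The resultant acts 0.625 + 0.0293704 = 0.65437 m (along the plate) below the hinge at the top edge, so the moment about the hinge is M = F × 0.65437 = 35.145 × 0.65437 = 22.9978 kN·m.

M ≈ 23.00 kN·m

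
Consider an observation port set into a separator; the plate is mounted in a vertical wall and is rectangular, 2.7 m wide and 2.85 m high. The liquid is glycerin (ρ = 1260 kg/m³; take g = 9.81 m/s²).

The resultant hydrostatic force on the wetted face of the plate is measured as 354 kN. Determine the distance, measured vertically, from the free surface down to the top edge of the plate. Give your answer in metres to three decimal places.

d_top ≈ 2.297 m

γ = ρg = 1260 × 9.81 / 1000 = 12.3606 kN/m³.
A = 2.7 × 2.85 = 7.695 m².
From F = γ·h_c·A, the centroid depth is h_c = 354/(12.3606 × 7.695) = 3.72182 m.
The centroid lies 2.85/2 = 1.425 m below the top edge, so the top edge sits at h_top = 3.72182 − 1.425 = 2.29682 m below the surface.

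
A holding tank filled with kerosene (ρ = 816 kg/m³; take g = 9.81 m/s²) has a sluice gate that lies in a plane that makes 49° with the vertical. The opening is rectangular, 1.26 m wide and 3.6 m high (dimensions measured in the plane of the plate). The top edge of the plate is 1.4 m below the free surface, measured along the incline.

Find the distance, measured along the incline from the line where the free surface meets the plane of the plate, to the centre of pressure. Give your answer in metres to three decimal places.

γ = ρg = 816 × 9.81 / 1000 = 8.00496 kN/m³.
The plate makes 49° with the vertical, i.e. θ = 90° − 49° = 41° to the horizontal. Measuring y along the incline from the free-surface line, vertical depth h = y·sinθ with sinθ = 0.656059.
The centroid lies 3.6/2 = 1.8 m below the top edge, so y_c = 1.4 + 1.8 = 3.2 m and h_c = 3.2 × 0.656059 = 2.09939 m.
A = 1.26 × 3.6 = 4.536 m².
Resultant F = γ·h_c·A = 8.00496 × 2.09939 × 4.536 = 76.2299 kN.
I_c = b·h³/12 = 1.26 × 3.6³/12 = 4.89888 m⁴.
Centre of pressure: y_p = y_c + I_c/(y_c·A) = 3.2 + 4.89888/(3.2 × 4.536) = 3.2 + 0.3375 = 3.5375 m along the plane.

y_p = 3.538 m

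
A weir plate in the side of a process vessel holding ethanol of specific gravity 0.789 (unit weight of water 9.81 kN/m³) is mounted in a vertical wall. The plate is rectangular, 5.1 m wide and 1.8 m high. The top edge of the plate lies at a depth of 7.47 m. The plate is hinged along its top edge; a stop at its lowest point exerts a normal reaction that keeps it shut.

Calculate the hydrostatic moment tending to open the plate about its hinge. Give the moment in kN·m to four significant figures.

M ≈ 554.4 kN·m

γ = 0.789 × 9.81 = 7.74009 kN/m³.
The centroid lies 1.8/2 = 0.9 m below the top edge, so the centroid depth is h_c = 7.47 + 0.9 = 8.37 m.
A = 5.1 × 1.8 = 9.18 m².
Resultant F = γ·h_c·A = 7.74009 × 8.37 × 9.18 = 594.722 kN.
I_c = b·h³/12 = 5.1 × 1.8³/12 = 2.4786 m⁴.
Centre of pressure: y_p = y_c + I_c/(y_c·A) = 8.37 + 2.4786/(8.37 × 9.18) = 8.37 + 0.0322581 = 8.40226 m along the plane.
The resultant acts 0.9 + 0.0322581 = 0.932258 m (along the plate) below the hinge at the top edge, so the moment about the hinge is M = F × 0.932258 = 594.722 × 0.932258 = 554.434 kN·m.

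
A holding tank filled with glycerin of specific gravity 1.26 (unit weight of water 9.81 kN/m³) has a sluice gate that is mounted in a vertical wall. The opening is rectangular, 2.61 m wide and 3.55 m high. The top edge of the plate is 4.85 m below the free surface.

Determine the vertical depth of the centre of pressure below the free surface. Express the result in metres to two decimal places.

γ = 1.26 × 9.81 = 12.3606 kN/m³.
The centroid lies 3.55/2 = 1.775 m below the top edge, so the centroid depth is h_c = 4.85 + 1.775 = 6.625 m.
A = 2.61 × 3.55 = 9.2655 m².
Resultant F = γ·h_c·A = 12.3606 × 6.625 × 9.2655 = 758.742 kN.
I_c = b·h³/12 = 2.61 × 3.55³/12 = 9.73071 m⁴.
Centre of pressure: y_p = y_c + I_c/(y_c·A) = 6.625 + 9.73071/(6.625 × 9.2655) = 6.625 + 0.158522 = 6.78352 m along the plane.

h_p = 6.78 m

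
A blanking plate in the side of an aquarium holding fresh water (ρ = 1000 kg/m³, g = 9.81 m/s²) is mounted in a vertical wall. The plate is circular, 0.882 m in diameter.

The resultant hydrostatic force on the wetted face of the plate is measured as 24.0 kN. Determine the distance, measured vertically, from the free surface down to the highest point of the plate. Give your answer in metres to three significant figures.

d_top ≈ 3.56 m

γ = ρg = 1000 × 9.81 = 9810 N/m³ = 9.81 kN/m³.
A = π(0.441)² = 0.61098 m².
From F = γ·h_c·A, the centroid depth is h_c = 24.0/(9.81 × 0.61098) = 4.0042 m.
The centroid is at the centre, 0.441 m below the top of the plate, so the highest point sits at h_top = 4.0042 − 0.441 = 3.5632 m below the surface.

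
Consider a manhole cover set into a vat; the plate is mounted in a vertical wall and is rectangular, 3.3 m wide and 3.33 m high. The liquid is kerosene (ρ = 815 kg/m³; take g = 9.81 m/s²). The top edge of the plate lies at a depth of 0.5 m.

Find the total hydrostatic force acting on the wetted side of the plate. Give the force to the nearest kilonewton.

F ≈ 190 kN

γ = ρg = 815 × 9.81 / 1000 = 7.99515 kN/m³.
The centroid lies 3.33/2 = 1.665 m below the top edge, so the centroid depth is h_c = 0.5 + 1.665 = 2.165 m.
A = 3.3 × 3.33 = 10.989 m².
Resultant F = γ·h_c·A = 7.99515 × 2.165 × 10.989 = 190.214 kN.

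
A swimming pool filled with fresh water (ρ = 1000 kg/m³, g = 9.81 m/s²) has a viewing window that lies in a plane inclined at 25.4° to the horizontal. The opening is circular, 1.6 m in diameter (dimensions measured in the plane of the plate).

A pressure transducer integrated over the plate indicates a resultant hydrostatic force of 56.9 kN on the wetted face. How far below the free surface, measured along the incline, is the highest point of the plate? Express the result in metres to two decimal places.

γ = ρg = 1000 × 9.81 = 9810 N/m³ = 9.81 kN/m³.
A = π(0.8)² = 2.01062 m².
From F = γ·h_c·A, the centroid depth is h_c = 56.9/(9.81 × 2.01062) = 2.88478 m.
Let θ = 25.4° be the plate's angle to the horizontal; measure y along the incline from where the plane meets the free surface. Vertical depth h = y·sinθ with sinθ = 0.428935.
Along the incline, y_c = h_c/sinθ = 2.88478/0.428935 = 6.72545 m.
The centroid is at the centre, 0.8 m below the top of the plate, so the highest point sits at y_top = 6.72545 − 0.8 = 5.92545 m along the incline.

y_top ≈ 5.93 m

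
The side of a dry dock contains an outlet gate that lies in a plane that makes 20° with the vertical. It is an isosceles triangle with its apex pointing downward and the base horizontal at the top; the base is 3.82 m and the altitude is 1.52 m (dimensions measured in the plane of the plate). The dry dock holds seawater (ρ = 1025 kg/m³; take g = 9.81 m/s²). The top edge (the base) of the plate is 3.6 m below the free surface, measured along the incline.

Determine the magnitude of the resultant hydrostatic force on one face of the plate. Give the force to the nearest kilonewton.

γ = ρg = 1025 × 9.81 / 1000 = 10.05525 kN/m³.
The plate makes 20° with the vertical, i.e. θ = 90° − 20° = 70° to the horizontal. Measuring y along the incline from the free-surface line, vertical depth h = y·sinθ with sinθ = 0.939693.
With the apex down, the centroid sits h/3 = 1.52/3 = 0.506667 m below the base (the top edge), so y_c = 3.6 + 0.506667 = 4.10667 m and h_c = 4.10667 × 0.939693 = 3.85901 m.
A = ½ × 3.82 × 1.52 = 2.9032 m².
Resultant F = γ·h_c·A = 10.05525 × 3.85901 × 2.9032 = 112.654 kN.

F ≈ 113 kN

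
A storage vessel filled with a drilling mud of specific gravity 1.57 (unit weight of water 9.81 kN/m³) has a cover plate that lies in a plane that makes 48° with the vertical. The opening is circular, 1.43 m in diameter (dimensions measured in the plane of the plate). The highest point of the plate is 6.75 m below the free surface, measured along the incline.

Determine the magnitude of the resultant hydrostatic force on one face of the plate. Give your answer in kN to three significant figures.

F ≈ 124 kN

γ = 1.57 × 9.81 = 15.4017 kN/m³.
The plate makes 48° with the vertical, i.e. θ = 90° − 48° = 42° to the horizontal. Measuring y along the incline from the free-surface line, vertical depth h = y·sinθ with sinθ = 0.669131.
The centroid is at the centre, 0.715 m below the top of the plate, so y_c = 6.75 + 0.715 = 7.465 m and h_c = 7.465 × 0.669131 = 4.99506 m.
A = π(0.715)² = 1.60606 m².
Resultant F = γ·h_c·A = 15.4017 × 4.99506 × 1.60606 = 123.558 kN.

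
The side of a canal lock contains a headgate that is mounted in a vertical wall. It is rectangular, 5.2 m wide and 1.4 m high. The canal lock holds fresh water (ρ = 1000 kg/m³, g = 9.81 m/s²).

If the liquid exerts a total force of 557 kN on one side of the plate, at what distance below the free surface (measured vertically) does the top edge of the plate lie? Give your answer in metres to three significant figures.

d_top ≈ 7.10 m

γ = ρg = 1000 × 9.81 = 9810 N/m³ = 9.81 kN/m³.
A = 5.2 × 1.4 = 7.28 m².
From F = γ·h_c·A, the centroid depth is h_c = 557/(9.81 × 7.28) = 7.79929 m.
The centroid lies 1.4/2 = 0.7 m below the top edge, so the top edge sits at h_top = 7.79929 − 0.7 = 7.09929 m below the surface.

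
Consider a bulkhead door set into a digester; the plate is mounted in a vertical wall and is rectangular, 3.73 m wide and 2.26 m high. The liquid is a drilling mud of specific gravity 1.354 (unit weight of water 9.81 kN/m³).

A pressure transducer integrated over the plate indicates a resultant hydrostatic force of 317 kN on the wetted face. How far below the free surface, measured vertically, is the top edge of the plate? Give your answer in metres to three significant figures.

d_top ≈ 1.70 m

γ = 1.354 × 9.81 = 13.28274 kN/m³.
A = 3.73 × 2.26 = 8.4298 m².
From F = γ·h_c·A, the centroid depth is h_c = 317/(13.28274 × 8.4298) = 2.83109 m.
The centroid lies 2.26/2 = 1.13 m below the top edge, so the top edge sits at h_top = 2.83109 − 1.13 = 1.70109 m below the surface.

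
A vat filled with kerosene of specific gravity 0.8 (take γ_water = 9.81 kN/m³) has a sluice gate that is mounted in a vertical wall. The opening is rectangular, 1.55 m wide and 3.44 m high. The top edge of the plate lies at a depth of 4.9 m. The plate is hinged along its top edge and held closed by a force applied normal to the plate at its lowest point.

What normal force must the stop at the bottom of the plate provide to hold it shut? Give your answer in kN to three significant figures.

P ≈ 151 kN

γ = 0.8 × 9.81 = 7.848 kN/m³.
The centroid lies 3.44/2 = 1.72 m below the top edge, so the centroid depth is h_c = 4.9 + 1.72 = 6.62 m.
A = 1.55 × 3.44 = 5.332 m².
Resultant F = γ·h_c·A = 7.848 × 6.62 × 5.332 = 277.017 kN.
I_c = b·h³/12 = 1.55 × 3.44³/12 = 5.25806 m⁴.
Centre of pressure: y_p = y_c + I_c/(y_c·A) = 6.62 + 5.25806/(6.62 × 5.332) = 6.62 + 0.148963 = 6.76896 m along the plane.
The resultant acts 1.72 + 0.148963 = 1.86896 m (along the plate) below the hinge at the top edge, so the moment about the hinge is M = F × 1.86896 = 277.017 × 1.86896 = 517.734 kN·m.
A normal force at the bottom, 3.44 m from the hinge, must supply this moment: P = 517.734/3.44 = 150.504 kN.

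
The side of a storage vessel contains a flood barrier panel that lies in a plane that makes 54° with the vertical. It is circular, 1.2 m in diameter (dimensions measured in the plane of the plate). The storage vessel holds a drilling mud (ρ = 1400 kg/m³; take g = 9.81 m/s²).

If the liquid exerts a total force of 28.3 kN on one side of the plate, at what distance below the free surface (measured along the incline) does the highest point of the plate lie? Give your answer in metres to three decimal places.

γ = ρg = 1400 × 9.81 / 1000 = 13.734 kN/m³.
A = π(0.6)² = 1.13097 m².
From F = γ·h_c·A, the centroid depth is h_c = 28.3/(13.734 × 1.13097) = 1.82196 m.
The plate makes 54° with the vertical, i.e. θ = 90° − 54° = 36° to the horizontal. Measuring y along the incline from the free-surface line, vertical depth h = y·sinθ with sinθ = 0.587785.
Along the incline, y_c = h_c/sinθ = 1.82196/0.587785 = 3.0997 m.
The centroid is at the centre, 0.6 m below the top of the plate, so the highest point sits at y_top = 3.0997 − 0.6 = 2.4997 m along the incline.

y_top ≈ 2.500 m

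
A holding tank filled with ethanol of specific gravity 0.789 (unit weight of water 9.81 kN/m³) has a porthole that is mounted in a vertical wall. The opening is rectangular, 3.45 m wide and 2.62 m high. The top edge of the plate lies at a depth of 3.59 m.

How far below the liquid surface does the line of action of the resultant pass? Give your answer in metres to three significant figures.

h_p = 5.02 m

γ = 0.789 × 9.81 = 7.74009 kN/m³.
The centroid lies 2.62/2 = 1.31 m below the top edge, so the centroid depth is h_c = 3.59 + 1.31 = 4.9 m.
A = 3.45 × 2.62 = 9.039 m².
Resultant F = γ·h_c·A = 7.74009 × 4.9 × 9.039 = 342.817 kN.
I_c = b·h³/12 = 3.45 × 2.62³/12 = 5.17061 m⁴.
Centre of pressure: y_p = y_c + I_c/(y_c·A) = 4.9 + 5.17061/(4.9 × 9.039) = 4.9 + 0.116742 = 5.01674 m along the plane.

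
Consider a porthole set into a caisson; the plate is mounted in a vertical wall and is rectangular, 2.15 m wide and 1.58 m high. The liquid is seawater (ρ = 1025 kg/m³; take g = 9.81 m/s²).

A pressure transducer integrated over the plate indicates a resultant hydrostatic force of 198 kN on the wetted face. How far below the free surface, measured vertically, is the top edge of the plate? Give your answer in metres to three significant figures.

γ = ρg = 1025 × 9.81 / 1000 = 10.05525 kN/m³.
A = 2.15 × 1.58 = 3.397 m².
From F = γ·h_c·A, the centroid depth is h_c = 198/(10.05525 × 3.397) = 5.79665 m.
The centroid lies 1.58/2 = 0.79 m below the top edge, so the top edge sits at h_top = 5.79665 − 0.79 = 5.00665 m below the surface.

d_top ≈ 5.01 m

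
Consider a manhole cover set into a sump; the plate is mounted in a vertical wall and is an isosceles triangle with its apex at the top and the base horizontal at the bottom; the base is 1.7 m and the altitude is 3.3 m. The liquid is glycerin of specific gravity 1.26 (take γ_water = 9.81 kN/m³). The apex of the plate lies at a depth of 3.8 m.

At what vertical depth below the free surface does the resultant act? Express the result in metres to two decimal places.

h_p = 6.10 m

γ = 1.26 × 9.81 = 12.3606 kN/m³.
With the apex up, the centroid sits 2h/3 = 2 × 3.3/3 = 2.2 m below the apex, so the centroid depth is h_c = 3.8 + 2.2 = 6 m.
A = ½ × 1.7 × 3.3 = 2.805 m².
Resultant F = γ·h_c·A = 12.3606 × 6 × 2.805 = 208.029 kN.
I_c = b·h³/36 = 1.7 × 3.3³/36 = 1.69702 m⁴.
Centre of pressure: y_p = y_c + I_c/(y_c·A) = 6 + 1.69702/(6 × 2.805) = 6 + 0.100833 = 6.10083 m along the plane.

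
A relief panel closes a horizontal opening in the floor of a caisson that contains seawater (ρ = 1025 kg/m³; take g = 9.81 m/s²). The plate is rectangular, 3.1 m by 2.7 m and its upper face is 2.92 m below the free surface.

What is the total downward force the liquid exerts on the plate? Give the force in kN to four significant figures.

γ = ρg = 1025 × 9.81 / 1000 = 10.05525 kN/m³.
The plate is horizontal, so pressure is uniform at p = γ·h = 10.05525 × 2.92 = 29.3613 kN/m².
A = 3.1 × 2.7 = 8.37 m².
F = p·A = 29.3613 × 8.37 = 245.754 kN.

F ≈ 245.8 kN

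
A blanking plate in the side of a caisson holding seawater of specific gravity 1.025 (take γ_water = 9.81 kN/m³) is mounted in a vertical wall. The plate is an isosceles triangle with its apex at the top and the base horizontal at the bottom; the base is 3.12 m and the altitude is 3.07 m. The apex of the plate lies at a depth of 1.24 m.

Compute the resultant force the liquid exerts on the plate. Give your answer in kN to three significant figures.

γ = 1.025 × 9.81 = 10.05525 kN/m³.
With the apex up, the centroid sits 2h/3 = 2 × 3.07/3 = 2.04667 m below the apex, so the centroid depth is h_c = 1.24 + 2.04667 = 3.28667 m.
A = ½ × 3.12 × 3.07 = 4.7892 m².
Resultant F = γ·h_c·A = 10.05525 × 3.28667 × 4.7892 = 158.275 kN.

F ≈ 158 kN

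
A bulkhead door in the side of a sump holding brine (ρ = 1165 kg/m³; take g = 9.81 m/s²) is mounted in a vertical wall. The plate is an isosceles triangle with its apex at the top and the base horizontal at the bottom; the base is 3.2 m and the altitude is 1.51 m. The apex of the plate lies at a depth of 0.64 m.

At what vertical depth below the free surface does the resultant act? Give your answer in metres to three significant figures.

γ = ρg = 1165 × 9.81 / 1000 = 11.42865 kN/m³.
With the apex up, the centroid sits 2h/3 = 2 × 1.51/3 = 1.00667 m below the apex, so the centroid depth is h_c = 0.64 + 1.00667 = 1.64667 m.
A = ½ × 3.2 × 1.51 = 2.416 m².
Resultant F = γ·h_c·A = 11.42865 × 1.64667 × 2.416 = 45.4672 kN.
I_c = b·h³/36 = 3.2 × 1.51³/36 = 0.30604 m⁴.
Centre of pressure: y_p = y_c + I_c/(y_c·A) = 1.64667 + 0.30604/(1.64667 × 2.416) = 1.64667 + 0.0769263 = 1.7236 m along the plane.

h_p = 1.72 m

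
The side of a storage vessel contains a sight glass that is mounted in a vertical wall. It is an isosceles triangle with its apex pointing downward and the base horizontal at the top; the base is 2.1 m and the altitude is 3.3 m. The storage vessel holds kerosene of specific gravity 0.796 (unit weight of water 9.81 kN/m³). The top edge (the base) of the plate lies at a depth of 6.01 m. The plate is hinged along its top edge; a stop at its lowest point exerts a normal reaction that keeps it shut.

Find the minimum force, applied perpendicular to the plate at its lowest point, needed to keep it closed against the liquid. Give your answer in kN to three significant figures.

γ = 0.796 × 9.81 = 7.80876 kN/m³.
With the apex down, the centroid sits h/3 = 3.3/3 = 1.1 m below the base (the top edge), so the centroid depth is h_c = 6.01 + 1.1 = 7.11 m.
A = ½ × 2.1 × 3.3 = 3.465 m².
Resultant F = γ·h_c·A = 7.80876 × 7.11 × 3.465 = 192.378 kN.
I_c = b·h³/36 = 2.1 × 3.3³/36 = 2.09632 m⁴.
Centre of pressure: y_p = y_c + I_c/(y_c·A) = 7.11 + 2.09632/(7.11 × 3.465) = 7.11 + 0.0850912 = 7.19509 m along the plane.
The resultant acts 1.1 + 0.0850912 = 1.18509 m (along the plate) below the hinge at the top edge, so the moment about the hinge is M = F × 1.18509 = 192.378 × 1.18509 = 227.985 kN·m.
A normal force at the bottom, 3.3 m from the hinge, must supply this moment: P = 227.985/3.3 = 69.0864 kN.

P ≈ 69.1 kN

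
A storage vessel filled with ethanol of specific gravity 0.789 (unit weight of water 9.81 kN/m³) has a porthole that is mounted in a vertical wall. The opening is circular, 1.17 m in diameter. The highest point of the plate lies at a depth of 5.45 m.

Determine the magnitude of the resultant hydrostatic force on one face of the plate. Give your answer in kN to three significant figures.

γ = 0.789 × 9.81 = 7.74009 kN/m³.
The centroid is at the centre, 0.585 m below the top of the plate, so the centroid depth is h_c = 5.45 + 0.585 = 6.035 m.
A = π(0.585)² = 1.07513 m².
Resultant F = γ·h_c·A = 7.74009 × 6.035 × 1.07513 = 50.2209 kN.

F ≈ 50.2 kN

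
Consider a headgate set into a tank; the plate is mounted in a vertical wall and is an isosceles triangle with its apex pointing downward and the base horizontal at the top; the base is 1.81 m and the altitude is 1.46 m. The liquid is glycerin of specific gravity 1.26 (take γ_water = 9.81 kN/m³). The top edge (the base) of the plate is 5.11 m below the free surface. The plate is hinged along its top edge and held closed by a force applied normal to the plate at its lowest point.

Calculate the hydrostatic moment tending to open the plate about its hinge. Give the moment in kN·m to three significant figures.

M ≈ 46.4 kN·m

γ = 1.26 × 9.81 = 12.3606 kN/m³.
With the apex down, the centroid sits h/3 = 1.46/3 = 0.486667 m below the base (the top edge), so the centroid depth is h_c = 5.11 + 0.486667 = 5.59667 m.
A = ½ × 1.81 × 1.46 = 1.3213 m².
Resultant F = γ·h_c·A = 12.3606 × 5.59667 × 1.3213 = 91.4052 kN.
I_c = b·h³/36 = 1.81 × 1.46³/36 = 0.156471 m⁴.
Centre of pressure: y_p = y_c + I_c/(y_c·A) = 5.59667 + 0.156471/(5.59667 × 1.3213) = 5.59667 + 0.0211594 = 5.61783 m along the plane.
The resultant acts 0.486667 + 0.0211594 = 0.507826 m (along the plate) below the hinge at the top edge, so the moment about the hinge is M = F × 0.507826 = 91.4052 × 0.507826 = 46.4179 kN·m.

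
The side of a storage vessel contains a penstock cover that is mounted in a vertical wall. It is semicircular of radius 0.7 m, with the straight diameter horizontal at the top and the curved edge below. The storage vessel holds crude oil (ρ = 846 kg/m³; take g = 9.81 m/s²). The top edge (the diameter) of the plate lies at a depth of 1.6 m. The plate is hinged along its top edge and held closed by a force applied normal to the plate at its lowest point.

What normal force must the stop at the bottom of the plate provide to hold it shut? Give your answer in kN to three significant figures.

γ = ρg = 846 × 9.81 / 1000 = 8.29926 kN/m³.
The centroid of a semicircle lies 4r/(3π) = 0.297089 m from the diameter, here below the top edge, so the centroid depth is h_c = 1.6 + 0.297089 = 1.89709 m.
A = πr²/2 = π × 0.7²/2 = 0.76969 m².
Resultant F = γ·h_c·A = 8.29926 × 1.89709 × 0.76969 = 12.1183 kN.
I_c = (π/8 − 8/(9π))·r⁴ = 0.109757 × 0.7⁴ = 0.0263527 m⁴.
Centre of pressure: y_p = y_c + I_c/(y_c·A) = 1.89709 + 0.0263527/(1.89709 × 0.76969) = 1.89709 + 0.0180477 = 1.91514 m along the plane.
The resultant acts 0.297089 + 0.0180477 = 0.315137 m (along the plate) below the hinge at the top edge, so the moment about the hinge is M = F × 0.315137 = 12.1183 × 0.315137 = 3.81892 kN·m.
A normal force at the bottom, 0.7 m from the hinge, must supply this moment: P = 3.81892/0.7 = 5.4556 kN.

P ≈ 5.46 kN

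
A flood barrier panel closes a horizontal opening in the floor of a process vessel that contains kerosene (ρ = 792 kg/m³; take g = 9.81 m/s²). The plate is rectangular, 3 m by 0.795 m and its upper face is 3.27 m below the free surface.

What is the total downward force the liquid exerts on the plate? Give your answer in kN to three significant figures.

F ≈ 60.6 kN

γ = ρg = 792 × 9.81 / 1000 = 7.76952 kN/m³.
The plate is horizontal, so pressure is uniform at p = γ·h = 7.76952 × 3.27 = 25.4063 kN/m².
A = 3 × 0.795 = 2.385 m².
F = p·A = 25.4063 × 2.385 = 60.594 kN.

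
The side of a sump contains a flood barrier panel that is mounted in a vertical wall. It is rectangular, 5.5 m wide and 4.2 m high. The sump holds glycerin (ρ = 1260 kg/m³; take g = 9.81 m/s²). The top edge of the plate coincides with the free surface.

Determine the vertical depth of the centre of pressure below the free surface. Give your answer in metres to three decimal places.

h_p = 2.800 m

γ = ρg = 1260 × 9.81 / 1000 = 12.3606 kN/m³.
The centroid lies 4.2/2 = 2.1 m below the top edge, so the centroid depth is h_c = 2.1 m.
A = 5.5 × 4.2 = 23.1 m².
Resultant F = γ·h_c·A = 12.3606 × 2.1 × 23.1 = 599.613 kN.
I_c = b·h³/12 = 5.5 × 4.2³/12 = 33.957 m⁴.
Centre of pressure: y_p = y_c + I_c/(y_c·A) = 2.1 + 33.957/(2.1 × 23.1) = 2.1 + 0.7 = 2.8 m along the plane.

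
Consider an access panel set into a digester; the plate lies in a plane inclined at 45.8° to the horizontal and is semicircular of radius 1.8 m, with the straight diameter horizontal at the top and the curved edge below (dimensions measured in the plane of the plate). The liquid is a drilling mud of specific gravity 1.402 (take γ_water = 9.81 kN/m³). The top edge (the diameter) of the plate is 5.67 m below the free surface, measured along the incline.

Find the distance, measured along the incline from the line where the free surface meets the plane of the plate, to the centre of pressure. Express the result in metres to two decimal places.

γ = 1.402 × 9.81 = 13.75362 kN/m³.
Let θ = 45.8° be the plate's angle to the horizontal; measure y along the incline from where the plane meets the free surface. Vertical depth h = y·sinθ with sinθ = 0.716911.
The centroid of a semicircle lies 4r/(3π) = 0.763944 m from the diameter, here below the top edge, so y_c = 5.67 + 0.763944 = 6.43394 m and h_c = 6.43394 × 0.716911 = 4.61256 m.
A = πr²/2 = π × 1.8²/2 = 5.08938 m².
Resultant F = γ·h_c·A = 13.75362 × 4.61256 × 5.08938 = 322.867 kN.
I_c = (π/8 − 8/(9π))·r⁴ = 0.109757 × 1.8⁴ = 1.15219 m⁴.
Centre of pressure: y_p = y_c + I_c/(y_c·A) = 6.43394 + 1.15219/(6.43394 × 5.08938) = 6.43394 + 0.035187 = 6.46913 m along the plane.

y_p = 6.47 m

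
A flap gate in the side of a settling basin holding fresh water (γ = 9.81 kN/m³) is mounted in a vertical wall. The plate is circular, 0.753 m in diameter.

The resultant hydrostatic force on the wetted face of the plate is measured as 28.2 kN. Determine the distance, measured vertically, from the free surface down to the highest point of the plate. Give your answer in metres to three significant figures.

d_top ≈ 6.08 m

γ = 9.81 kN/m³.
A = π(0.3765)² = 0.445328 m².
From F = γ·h_c·A, the centroid depth is h_c = 28.2/(9.81 × 0.445328) = 6.45506 m.
The centroid is at the centre, 0.3765 m below the top of the plate, so the highest point sits at h_top = 6.45506 − 0.3765 = 6.07856 m below the surface.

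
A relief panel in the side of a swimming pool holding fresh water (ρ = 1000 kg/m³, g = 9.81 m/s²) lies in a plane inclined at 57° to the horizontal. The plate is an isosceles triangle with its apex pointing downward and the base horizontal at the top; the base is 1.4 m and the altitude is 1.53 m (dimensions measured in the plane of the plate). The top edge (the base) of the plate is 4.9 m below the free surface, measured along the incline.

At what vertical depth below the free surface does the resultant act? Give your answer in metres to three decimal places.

h_p = 4.557 m

γ = ρg = 1000 × 9.81 = 9810 N/m³ = 9.81 kN/m³.
Let θ = 57° be the plate's angle to the horizontal; measure y along the incline from where the plane meets the free surface. Vertical depth h = y·sinθ with sinθ = 0.838671.
With the apex down, the centroid sits h/3 = 1.53/3 = 0.51 m below the base (the top edge), so y_c = 4.9 + 0.51 = 5.41 m and h_c = 5.41 × 0.838671 = 4.53721 m.
A = ½ × 1.4 × 1.53 = 1.071 m².
Resultant F = γ·h_c·A = 9.81 × 4.53721 × 1.071 = 47.6702 kN.
I_c = b·h³/36 = 1.4 × 1.53³/36 = 0.139284 m⁴.
Centre of pressure: y_p = y_c + I_c/(y_c·A) = 5.41 + 0.139284/(5.41 × 1.071) = 5.41 + 0.0240389 = 5.43404 m along the plane.
Vertically, h_p = y_p·sinθ = 5.43404 × 0.838671 = 4.55737 m.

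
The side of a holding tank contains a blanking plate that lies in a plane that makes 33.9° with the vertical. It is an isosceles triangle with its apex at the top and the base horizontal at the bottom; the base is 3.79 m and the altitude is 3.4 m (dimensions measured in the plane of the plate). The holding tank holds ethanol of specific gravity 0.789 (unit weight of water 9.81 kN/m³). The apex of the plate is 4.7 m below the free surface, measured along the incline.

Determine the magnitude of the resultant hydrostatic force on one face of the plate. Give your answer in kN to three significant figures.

γ = 0.789 × 9.81 = 7.74009 kN/m³.
The plate makes 33.9° with the vertical, i.e. θ = 90° − 33.9° = 56.1° to the horizontal. Measuring y along the incline from the free-surface line, vertical depth h = y·sinθ with sinθ = 0.830012.
With the apex up, the centroid sits 2h/3 = 2 × 3.4/3 = 2.26667 m below the apex, so y_c = 4.7 + 2.26667 = 6.96667 m and h_c = 6.96667 × 0.830012 = 5.78242 m.
A = ½ × 3.79 × 3.4 = 6.443 m².
Resultant F = γ·h_c·A = 7.74009 × 5.78242 × 6.443 = 288.366 kN.

F ≈ 288 kN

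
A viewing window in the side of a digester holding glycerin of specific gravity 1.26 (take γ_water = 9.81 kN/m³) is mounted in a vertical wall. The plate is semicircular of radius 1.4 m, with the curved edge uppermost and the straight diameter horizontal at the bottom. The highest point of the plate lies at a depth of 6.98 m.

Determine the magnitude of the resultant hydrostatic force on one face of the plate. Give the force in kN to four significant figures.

F ≈ 296.3 kN

γ = 1.26 × 9.81 = 12.3606 kN/m³.
The centroid lies 4r/(3π) = 0.594178 m above the diameter, so r − 4r/(3π) = 1.4 − 0.594178 = 0.805822 m below the topmost point, so the centroid depth is h_c = 6.98 + 0.805822 = 7.78582 m.
A = πr²/2 = π × 1.4²/2 = 3.07876 m².
Resultant F = γ·h_c·A = 12.3606 × 7.78582 × 3.07876 = 296.292 kN.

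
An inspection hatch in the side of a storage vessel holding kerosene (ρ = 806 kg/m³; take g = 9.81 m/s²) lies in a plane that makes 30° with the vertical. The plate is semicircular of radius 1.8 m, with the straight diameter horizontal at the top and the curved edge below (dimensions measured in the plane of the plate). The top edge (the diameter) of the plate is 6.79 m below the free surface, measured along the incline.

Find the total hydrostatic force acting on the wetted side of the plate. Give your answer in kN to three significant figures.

γ = ρg = 806 × 9.81 / 1000 = 7.90686 kN/m³.
The plate makes 30° with the vertical, i.e. θ = 90° − 30° = 60° to the horizontal. Measuring y along the incline from the free-surface line, vertical depth h = y·sinθ with sinθ = 0.866025.
The centroid of a semicircle lies 4r/(3π) = 0.763944 m from the diameter, here below the top edge, so y_c = 6.79 + 0.763944 = 7.55394 m and h_c = 7.55394 × 0.866025 = 6.5419 m.
A = πr²/2 = π × 1.8²/2 = 5.08938 m².
Resultant F = γ·h_c·A = 7.90686 × 6.5419 × 5.08938 = 263.253 kN.

F ≈ 263 kN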